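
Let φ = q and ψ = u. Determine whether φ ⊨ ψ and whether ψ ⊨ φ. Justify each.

[⇒] This fails. Under u = F, q = T, the left side is true but the right side is false.

[⇐] This fails. Under u = T, q = F, the left side is false but the right side is true.

Both directions fail.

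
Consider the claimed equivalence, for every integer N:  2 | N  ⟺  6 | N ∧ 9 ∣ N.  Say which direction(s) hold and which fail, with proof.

(→) This fails: take N = 2. Certainly 2 ∣ 2, but 6 ∤ 2.

(←) Suppose 6 ∣ N and 9 ∣ N. Any common multiple of 6 and 9 is a multiple of their lcm; here lcm(6, 9) = 6·9/gcd(6, 9) = 54/3 = 18, so 18 ∣ N. Since 2 ∣ 18, it follows that 2 ∣ N.

(⇒) fails; (⇐) holds.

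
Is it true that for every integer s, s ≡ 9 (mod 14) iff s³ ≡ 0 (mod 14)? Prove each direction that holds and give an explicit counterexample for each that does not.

Neither implication holds.

(⇒) This fails: take s = 9. Then 9 ≡ 9 (mod 14), but 9³ = 729 ≡ 1 (mod 14), not 0.

(⇐) This fails: take s = 0. Then 0³ = 0 ≡ 0 (mod 14), yet 0 ≡ 0 (mod 14), not 9.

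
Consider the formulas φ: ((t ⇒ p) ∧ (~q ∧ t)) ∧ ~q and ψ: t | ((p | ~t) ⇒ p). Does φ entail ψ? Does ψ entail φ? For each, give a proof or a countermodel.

(⇒) holds; (⇐) fails.

Converse. This fails. Under t = T, p = F, q = F, the left side is false but the right side is true.

Forward direction. Assume the antecedent. If t is true, t | ((p | ~t) ⇒ p) reduces to true regardless of the other variables. If t is false, the antecedent cannot hold. Either way t | ((p | ~t) ⇒ p) holds.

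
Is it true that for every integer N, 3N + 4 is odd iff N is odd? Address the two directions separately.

(→) Suppose 3N + 4 is odd. Since 3 is odd, 3N and N have the same parity, so 3N + 4 ≡ N + 4 (mod 2). As 4 is even, 3N + 4 is odd exactly when N is odd. Thus N is odd.

(←) Conversely, suppose N is odd; write N = 2j + 1. Then 3N + 4 = 3·(2j + 1) + 4 = 2·3j + 7, which is odd.

Both directions hold.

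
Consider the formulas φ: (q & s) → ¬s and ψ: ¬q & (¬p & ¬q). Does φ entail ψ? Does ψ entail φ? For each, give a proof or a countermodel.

Converse. Assume the antecedent. If p is true, the antecedent cannot hold. If p is false, the antecedent forces (p = F, q = F, s = F) or (p = F, q = F, s = T), and (q & s) → ¬s holds there. Either way (q & s) → ¬s holds.

Forward direction. This fails. Under p = T, q = F, s = F, the left side is true but the right side is false.

The forward direction fails; the converse holds.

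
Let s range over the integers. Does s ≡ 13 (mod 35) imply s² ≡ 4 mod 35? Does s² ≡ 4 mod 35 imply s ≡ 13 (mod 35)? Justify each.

[⇒] This fails: take s = 13. Then 13 ≡ 13 (mod 35), but 13² = 169 ≡ 29 (mod 35), not 4.

[⇐] This fails: take s = 2. Then 2² = 4 ≡ 4 (mod 35), yet 2 ≡ 2 (mod 35), not 13.

Neither direction holds.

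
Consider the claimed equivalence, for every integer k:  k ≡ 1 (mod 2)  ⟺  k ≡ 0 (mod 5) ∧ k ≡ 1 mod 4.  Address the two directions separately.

Not equivalent: only (⇐) holds.

(→) This fails: k = 1 gives 1 ≡ 1 (mod 2) but 1 ≡ 1 (mod 5), so the conjunction on the right does not hold.

(←) Conversely, if k ≡ 0 (mod 5) and k ≡ 1 (mod 4), then by the Chinese remainder theorem k ≡ 5 (mod 20). Since 5 ≡ 1 (mod 2) and 2 ∣ 20, we get k ≡ 1 (mod 2).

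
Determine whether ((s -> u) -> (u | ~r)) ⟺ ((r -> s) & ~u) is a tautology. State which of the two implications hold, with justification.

Only the reverse direction holds.

(⟹) This fails. Under s = F, r = F, u = T, the left side is true but the right side is false.

(⟸) Assume the antecedent. If s is true, (s -> u) -> (u | ~r) reduces to true regardless of the other variables. If s is false, the antecedent forces (s = F, r = F, u = F), and (s -> u) -> (u | ~r) holds there. Either way (s -> u) -> (u | ~r) holds.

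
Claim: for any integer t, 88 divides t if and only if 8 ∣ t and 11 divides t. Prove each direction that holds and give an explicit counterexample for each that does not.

Equivalent; both directions hold.

(⟹) If 88 ∣ t, write t = 88q. Since 88 = 11·8, t = 8·(11q), so 8 ∣ t; and since 88 = 8·11, t = 11·(8q), so 11 ∣ t.

(⟸) Suppose 8 ∣ t and 11 ∣ t. Any common multiple of 8 and 11 is a multiple of their lcm; here gcd(8, 11) = 1, so lcm(8, 11) = 8·11 = 88, so 88 ∣ t.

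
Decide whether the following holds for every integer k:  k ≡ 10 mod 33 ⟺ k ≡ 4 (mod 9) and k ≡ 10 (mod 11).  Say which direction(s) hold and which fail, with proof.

(⇒) fails; (⇐) holds.

(→) This fails: k = 10 gives 10 ≡ 10 (mod 33) but 10 ≡ 1 (mod 9), so the conjunction on the right does not hold.

(←) Conversely, if k ≡ 4 (mod 9) and k ≡ 10 (mod 11), then by the Chinese remainder theorem k ≡ 76 (mod 99). Since 76 ≡ 10 (mod 33) and 33 ∣ 99, we get k ≡ 10 (mod 33).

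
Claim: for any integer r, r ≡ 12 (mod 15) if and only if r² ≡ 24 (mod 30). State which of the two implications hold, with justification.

Neither direction holds.

[⇒] This fails: take r = 27. Then 27 ≡ 12 (mod 15), but 27² = 729 ≡ 9 (mod 30), not 24.

[⇐] This fails: take r = 18. Then 18² = 324 ≡ 24 (mod 30), yet 18 ≡ 3 (mod 15), not 12.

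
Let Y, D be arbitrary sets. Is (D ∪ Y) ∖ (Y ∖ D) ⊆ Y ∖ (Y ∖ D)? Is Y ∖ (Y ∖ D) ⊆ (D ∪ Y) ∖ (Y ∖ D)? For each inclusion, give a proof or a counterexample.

(⊆) This inclusion fails. Take Y = ∅, D = {1}; then 1 ∈ (D ∪ Y) ∖ (Y ∖ D) but 1 ∉ Y ∖ (Y ∖ D).

(⊇) Let x ∈ Y ∖ (Y ∖ D). Then x ∈ Y ∩ D, from which x ∈ (D ∪ Y) ∖ (Y ∖ D).

(⊆) fails; (⊇) holds.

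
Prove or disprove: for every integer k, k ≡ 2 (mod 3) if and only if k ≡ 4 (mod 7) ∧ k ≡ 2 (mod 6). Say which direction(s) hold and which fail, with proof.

(⇒) This fails: k = 2 gives 2 ≡ 2 (mod 3) but 2 ≡ 2 (mod 7), so the conjunction on the right does not hold.

(⇐) Conversely, if k ≡ 4 (mod 7) and k ≡ 2 (mod 6), then by the Chinese remainder theorem k ≡ 32 (mod 42). Since 32 ≡ 2 (mod 3) and 3 ∣ 42, we get k ≡ 2 (mod 3).

Only the converse holds.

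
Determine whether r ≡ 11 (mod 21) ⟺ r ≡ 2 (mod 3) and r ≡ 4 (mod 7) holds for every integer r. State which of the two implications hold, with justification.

The biconditional holds.

(→) Suppose r ≡ 11 (mod 21); write r = 21j + 11. Since 3 ∣ 21, reducing mod 3 gives r ≡ 11 ≡ 2 (mod 3); since 7 ∣ 21, reducing mod 7 gives r ≡ 11 ≡ 4 (mod 7).

(←) Conversely, if r ≡ 2 (mod 3) and r ≡ 4 (mod 7), then by the Chinese remainder theorem r ≡ 11 (mod 21). This is exactly r ≡ 11 (mod 21).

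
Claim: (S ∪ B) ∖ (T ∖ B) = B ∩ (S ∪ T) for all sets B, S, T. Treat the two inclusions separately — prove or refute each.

(⊆) fails; (⊇) holds.

Reverse inclusion. Let x ∈ B ∩ (S ∪ T). Then either x ∈ B ∩ S and x ∉ T; or x ∈ B ∩ T and x ∉ S; or x ∈ B ∩ S ∩ T. In each case x ∈ (S ∪ B) ∖ (T ∖ B), so B ∩ (S ∪ T) ⊆ (S ∪ B) ∖ (T ∖ B).

Forward inclusion. This inclusion fails. Take B = {1}, S = ∅, T = ∅; then 1 ∈ (S ∪ B) ∖ (T ∖ B) but 1 ∉ B ∩ (S ∪ T).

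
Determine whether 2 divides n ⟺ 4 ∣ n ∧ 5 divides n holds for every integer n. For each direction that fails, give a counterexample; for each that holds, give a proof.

(⇒) fails; (⇐) holds.

Converse. Suppose 4 ∣ n and 5 ∣ n. Any common multiple of 4 and 5 is a multiple of their lcm; here gcd(4, 5) = 1, so lcm(4, 5) = 4·5 = 20, so 20 ∣ n. Since 2 ∣ 20, it follows that 2 ∣ n.

Forward direction. This fails: take n = 2. Certainly 2 ∣ 2, but 4 ∤ 2.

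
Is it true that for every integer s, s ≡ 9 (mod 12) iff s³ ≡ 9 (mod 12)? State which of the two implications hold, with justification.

[⇒] Suppose s ≡ 9 (mod 12). Write s = 12j + 9. Then (12j + 9)³ = 1728j³ + 3888j² + 2916j + 729 = 12(144j³ + 324j² + 243j + 60) + 9, so s³ ≡ 9 (mod 12).

[⇐] For the converse, argue contrapositively. If s ≢ 9 (mod 12), then s is congruent to one of 0, 1, 2, 3, 4, 5, 6, 7, 8, 10, 11 modulo 12, and these give s³ ≡ 0, 1, 8, 3, 4, 5, 0, 7, 8, 4, 11 respectively — never 9.

Equivalent; both directions hold.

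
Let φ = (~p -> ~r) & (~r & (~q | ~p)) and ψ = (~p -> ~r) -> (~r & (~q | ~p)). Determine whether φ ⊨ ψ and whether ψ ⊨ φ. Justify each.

(⇒) holds; (⇐) fails.

(→) Assume the antecedent. If p is true, the antecedent forces (p = T, q = F, r = F), and (~p -> ~r) -> (~r & (~q | ~p)) holds there. If p is false, (~p -> ~r) -> (~r & (~q | ~p)) reduces to true regardless of the other variables. Either way (~p -> ~r) -> (~r & (~q | ~p)) holds.

(←) This fails. Under p = F, q = F, r = T, the left side is false but the right side is true.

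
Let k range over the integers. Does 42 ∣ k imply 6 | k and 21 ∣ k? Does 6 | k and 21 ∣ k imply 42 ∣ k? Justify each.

(←) Suppose 6 ∣ k and 21 ∣ k. Any common multiple of 6 and 21 is a multiple of their lcm; here lcm(6, 21) = 6·21/gcd(6, 21) = 126/3 = 42, so 42 ∣ k.

(→) If 42 ∣ k, write k = 42q. Since 42 = 7·6, k = 6·(7q), so 6 ∣ k; and since 42 = 2·21, k = 21·(2q), so 21 ∣ k.

Both directions hold; the statement is true.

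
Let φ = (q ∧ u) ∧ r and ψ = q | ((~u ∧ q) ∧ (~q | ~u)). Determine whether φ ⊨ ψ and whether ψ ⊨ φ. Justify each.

The forward direction holds; the converse fails.

Forward direction. Assume the antecedent. If r is true, the antecedent forces (r = T, u = T, q = T), and q | ((~u ∧ q) ∧ (~q | ~u)) holds there. If r is false, the antecedent cannot hold. Either way q | ((~u ∧ q) ∧ (~q | ~u)) holds.

Converse. This fails. Under r = F, u = F, q = T, the left side is false but the right side is true.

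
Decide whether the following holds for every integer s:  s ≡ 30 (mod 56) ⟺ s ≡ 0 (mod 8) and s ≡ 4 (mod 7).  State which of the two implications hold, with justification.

Neither direction holds.

(⇒) This fails: s = 30 gives 30 ≡ 30 (mod 56) but 30 ≡ 6 (mod 8), so the conjunction on the right does not hold.

(⇐) This fails: s = 32 satisfies both congruences on the right (32 ≡ 0 mod 8 and 32 ≡ 4 mod 7) yet 32 ≡ 32 (mod 56), not 30.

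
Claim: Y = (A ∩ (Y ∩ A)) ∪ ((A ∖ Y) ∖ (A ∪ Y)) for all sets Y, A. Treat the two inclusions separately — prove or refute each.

Forward inclusion. This inclusion fails. Take Y = {1}, A = ∅; then 1 ∈ Y but 1 ∉ (A ∩ (Y ∩ A)) ∪ ((A ∖ Y) ∖ (A ∪ Y)).

Reverse inclusion. Let x ∈ (A ∩ (Y ∩ A)) ∪ ((A ∖ Y) ∖ (A ∪ Y)). Then x ∈ Y ∩ A, from which x ∈ Y.

(⊆) fails; (⊇) holds.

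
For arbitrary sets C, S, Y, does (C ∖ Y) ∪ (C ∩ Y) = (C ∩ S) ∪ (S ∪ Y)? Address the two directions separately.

Forward inclusion. This inclusion fails. Take C = {1}, S = ∅, Y = ∅; then 1 ∈ (C ∖ Y) ∪ (C ∩ Y) but 1 ∉ (C ∩ S) ∪ (S ∪ Y).

Reverse inclusion. This inclusion fails. Take C = ∅, S = {1}, Y = ∅; then 1 ∈ (C ∩ S) ∪ (S ∪ Y) but 1 ∉ (C ∖ Y) ∪ (C ∩ Y).

Neither inclusion holds.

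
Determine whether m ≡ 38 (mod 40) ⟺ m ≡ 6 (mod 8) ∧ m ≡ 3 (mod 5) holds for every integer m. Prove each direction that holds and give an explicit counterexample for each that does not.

Forward direction. Suppose m ≡ 38 (mod 40); write m = 40j + 38. Since 8 ∣ 40, reducing mod 8 gives m ≡ 38 ≡ 6 (mod 8); since 5 ∣ 40, reducing mod 5 gives m ≡ 38 ≡ 3 (mod 5).

Converse. If m ≡ 6 (mod 8) and m ≡ 3 (mod 5), then by the Chinese remainder theorem m ≡ 38 (mod 40). This is exactly m ≡ 38 (mod 40).

The biconditional holds.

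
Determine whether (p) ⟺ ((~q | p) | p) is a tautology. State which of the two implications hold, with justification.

Not equivalent: only (⇒) holds.

(⇒) Assume the antecedent. If p is true, (~q | p) | p reduces to true regardless of the other variables. If p is false, the antecedent cannot hold. Either way (~q | p) | p holds.

(⇐) This fails. Under p = F, q = F, the left side is false but the right side is true.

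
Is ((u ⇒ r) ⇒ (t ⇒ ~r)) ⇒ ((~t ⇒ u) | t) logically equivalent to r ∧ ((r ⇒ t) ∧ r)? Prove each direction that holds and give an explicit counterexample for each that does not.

[⇒] This fails. Under u = T, t = F, r = F, the left side is true but the right side is false.

[⇐] Assume the antecedent. If u is true, the consequent reduces to true regardless of the other variables. If u is false, the antecedent forces (u = F, t = T, r = T), and the consequent holds there. Either way the consequent holds.

(⇒) fails; (⇐) holds.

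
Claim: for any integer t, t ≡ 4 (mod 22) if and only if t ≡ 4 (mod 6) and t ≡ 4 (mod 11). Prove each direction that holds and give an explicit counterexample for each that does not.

(⇐) If t ≡ 4 (mod 6) and t ≡ 4 (mod 11), then by the Chinese remainder theorem t ≡ 4 (mod 66). Since 4 ≡ 4 (mod 22) and 22 ∣ 66, we get t ≡ 4 (mod 22).

(⇒) This fails: t = 48 gives 48 ≡ 4 (mod 22) but 48 ≡ 0 (mod 6), so the conjunction on the right does not hold.

Not equivalent: only (⇐) holds.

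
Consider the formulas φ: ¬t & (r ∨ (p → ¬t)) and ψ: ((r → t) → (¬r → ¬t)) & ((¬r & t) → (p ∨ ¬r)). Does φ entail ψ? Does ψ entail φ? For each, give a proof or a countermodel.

(→) Assume the antecedent. If p is true, the antecedent forces (p = T, t = F, r = F) or (p = T, t = F, r = T), and the consequent holds there. If p is false, the antecedent forces (p = F, t = F, r = F) or (p = F, t = F, r = T), and the consequent holds there. Either way the consequent holds.

(←) This fails. Under p = F, t = T, r = T, the left side is false but the right side is true.

(⇒) holds; (⇐) fails.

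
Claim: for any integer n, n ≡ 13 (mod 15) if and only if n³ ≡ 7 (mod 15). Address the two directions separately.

(⇒) Suppose n ≡ 13 (mod 15). Write n = 15j + 13. Then (15j + 13)³ = 3375j³ + 8775j² + 7605j + 2197 = 15(225j³ + 585j² + 507j + 146) + 7, so n³ ≡ 7 (mod 15).

(⇐) Conversely, suppose n³ ≡ 7 (mod 15). The only residue r in {0, …, 14} with r³ ≡ 7 (mod 15) is r = 13, so n ≡ 13 (mod 15).

Equivalent; both directions hold.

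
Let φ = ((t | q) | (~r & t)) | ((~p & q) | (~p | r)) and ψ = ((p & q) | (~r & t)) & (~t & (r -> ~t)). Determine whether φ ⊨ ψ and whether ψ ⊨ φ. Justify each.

Not equivalent: only (⇐) holds.

Forward direction. This fails. Under q = F, r = F, p = F, t = F, the left side is true but the right side is false.

Converse. Assume the antecedent. If q is true, the consequent reduces to true regardless of the other variables. If q is false, the antecedent cannot hold. Either way the consequent holds.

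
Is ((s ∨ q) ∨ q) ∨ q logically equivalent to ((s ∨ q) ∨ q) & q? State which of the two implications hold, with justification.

The forward direction fails; the converse holds.

(→) This fails. Under s = T, q = F, the left side is true but the right side is false.

(←) Assume the antecedent. If s is true, ((s ∨ q) ∨ q) ∨ q reduces to true regardless of the other variables. If s is false, the antecedent forces (s = F, q = T), and ((s ∨ q) ∨ q) ∨ q holds there. Either way ((s ∨ q) ∨ q) ∨ q holds.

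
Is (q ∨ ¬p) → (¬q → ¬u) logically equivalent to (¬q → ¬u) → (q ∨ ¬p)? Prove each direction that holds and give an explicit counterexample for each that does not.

(⟹) This fails. Under u = F, p = T, q = F, the left side is true but the right side is false.

(⟸) This fails. Under u = T, p = F, q = F, the left side is false but the right side is true.

(⇒) fails and (⇐) fails.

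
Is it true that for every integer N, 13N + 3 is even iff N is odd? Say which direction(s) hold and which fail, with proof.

Both implications hold.

(⟹) Suppose 13N + 3 is even. Since 13 is odd, 13N and N have the same parity, so 13N + 3 ≡ N + 3 (mod 2). As 3 is odd, 13N + 3 is even exactly when N is odd. Thus N is odd.

(⟸) Conversely, suppose N is odd; write N = 2j + 1. Then 13N + 3 = 13·(2j + 1) + 3 = 2·13j + 16, which is even.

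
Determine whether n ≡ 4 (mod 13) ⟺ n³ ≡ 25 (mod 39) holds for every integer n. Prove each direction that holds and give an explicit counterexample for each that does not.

Neither direction holds.

(→) This fails: take n = 17. Then 17 ≡ 4 (mod 13), but 17³ = 4913 ≡ 38 (mod 39), not 25.

(←) This fails: take n = 10. Then 10³ = 1000 ≡ 25 (mod 39), yet 10 ≡ 10 (mod 13), not 4.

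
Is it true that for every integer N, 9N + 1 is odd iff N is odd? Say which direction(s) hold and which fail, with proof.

Forward direction. This fails: N = 2 gives 9N + 1 = 19, which is odd, but 2 is even, not odd.

Converse. This also fails: N = 5 is odd, but 9N + 1 = 46 is even, not odd.

Neither implication holds.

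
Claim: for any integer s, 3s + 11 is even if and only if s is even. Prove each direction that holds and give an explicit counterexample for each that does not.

(⇒) fails and (⇐) fails.

Forward direction. This fails: s = 1 gives 3s + 11 = 14, which is even, but 1 is odd, not even.

Converse. This also fails: s = 2 is even, but 3s + 11 = 17 is odd, not even.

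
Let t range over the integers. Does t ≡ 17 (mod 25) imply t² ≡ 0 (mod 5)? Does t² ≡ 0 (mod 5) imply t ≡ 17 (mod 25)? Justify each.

Both directions fail.

(⇒) This fails: take t = 17. Then 17 ≡ 17 (mod 25), but 17² = 289 ≡ 4 (mod 5), not 0.

(⇐) This fails: take t = 0. Then 0² = 0 ≡ 0 (mod 5), yet 0 ≡ 0 (mod 25), not 17.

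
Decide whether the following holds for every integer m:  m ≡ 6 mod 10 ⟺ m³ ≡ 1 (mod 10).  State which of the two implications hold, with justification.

(→) This fails: take m = 6. Then 6 ≡ 6 (mod 10), but 6³ = 216 ≡ 6 (mod 10), not 1.

(←) This fails: take m = 1. Then 1³ = 1 ≡ 1 (mod 10), yet 1 ≡ 1 (mod 10), not 6.

Neither implication holds.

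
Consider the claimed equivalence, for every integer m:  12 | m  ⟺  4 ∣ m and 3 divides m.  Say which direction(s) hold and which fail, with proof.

Both directions hold; the statement is true.

[⇒] If 12 ∣ m, write m = 12q. Since 12 = 3·4, m = 4·(3q), so 4 ∣ m; and since 12 = 4·3, m = 3·(4q), so 3 ∣ m.

[⇐] Suppose 4 ∣ m and 3 ∣ m. Any common multiple of 4 and 3 is a multiple of their lcm; here gcd(4, 3) = 1, so lcm(4, 3) = 4·3 = 12, so 12 ∣ m.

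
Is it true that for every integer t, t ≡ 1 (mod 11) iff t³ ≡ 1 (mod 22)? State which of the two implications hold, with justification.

Converse. The residues r modulo 22 with r³ ≡ 1 (mod 22) are exactly {1}, and each is ≡ 1 (mod 11).

Forward direction. This fails: take t = 12. Then 12 ≡ 1 (mod 11), but 12³ = 1728 ≡ 12 (mod 22), not 1.

Not equivalent: only (⇐) holds.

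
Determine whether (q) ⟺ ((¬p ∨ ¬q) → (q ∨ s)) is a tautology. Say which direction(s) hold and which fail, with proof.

Not equivalent: only (⇒) holds.

[⇒] Assume the antecedent. If s is true, (¬p ∨ ¬q) → (q ∨ s) reduces to true regardless of the other variables. If s is false, the antecedent forces (s = F, p = F, q = T) or (s = F, p = T, q = T), and (¬p ∨ ¬q) → (q ∨ s) holds there. Either way (¬p ∨ ¬q) → (q ∨ s) holds.

[⇐] This fails. Under s = T, p = F, q = F, the left side is false but the right side is true.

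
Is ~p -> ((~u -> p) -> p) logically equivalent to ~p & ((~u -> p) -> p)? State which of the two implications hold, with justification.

Not equivalent: only (⇐) holds.

Converse. Assume the antecedent. If p is true, the antecedent cannot hold. If p is false, the antecedent forces (p = F, u = F), and ~p -> ((~u -> p) -> p) holds there. Either way ~p -> ((~u -> p) -> p) holds.

Forward direction. This fails. Under p = T, u = F, the left side is true but the right side is false.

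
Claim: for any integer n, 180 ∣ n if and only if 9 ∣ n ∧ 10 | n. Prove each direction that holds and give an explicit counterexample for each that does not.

(⇐) This fails: take n = 90. Both 9 ∣ 90 and 10 ∣ 90, yet 90 is not a multiple of 180 (since 90 = 0·180 + 90), so 180 ∤ 90.

(⇒) If 180 ∣ n, write n = 180q. Since 180 = 20·9, n = 9·(20q), so 9 ∣ n; and since 180 = 18·10, n = 10·(18q), so 10 ∣ n.

Only the forward direction holds.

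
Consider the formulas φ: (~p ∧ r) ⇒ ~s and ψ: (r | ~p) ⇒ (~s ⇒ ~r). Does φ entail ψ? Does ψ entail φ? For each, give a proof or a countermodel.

Neither direction holds.

(⟹) This fails. Under r = T, p = F, s = F, the left side is true but the right side is false.

(⟸) This fails. Under r = T, p = F, s = T, the left side is false but the right side is true.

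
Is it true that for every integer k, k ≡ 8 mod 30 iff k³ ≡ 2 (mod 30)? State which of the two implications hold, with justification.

(⟸) Suppose k³ ≡ 2 (mod 30). The only residue r in {0, …, 29} with r³ ≡ 2 (mod 30) is r = 8, so k ≡ 8 (mod 30).

(⟹) Suppose k ≡ 8 mod 30. Write k = 30j + 8. Then (30j + 8)³ = 27000j³ + 21600j² + 5760j + 512 = 30(900j³ + 720j² + 192j + 17) + 2, so k³ ≡ 2 (mod 30).

Both directions hold; the statement is true.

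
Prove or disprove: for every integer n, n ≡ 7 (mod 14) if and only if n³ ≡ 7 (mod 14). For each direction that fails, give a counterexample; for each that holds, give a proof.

[⇒] Suppose n ≡ 7 (mod 14). Write n = 14j + 7. Then (14j + 7)³ = 2744j³ + 4116j² + 2058j + 343 = 14(196j³ + 294j² + 147j + 24) + 7, so n³ ≡ 7 (mod 14).

[⇐] Conversely, suppose n³ ≡ 7 (mod 14). The only residue r in {0, …, 13} with r³ ≡ 7 (mod 14) is r = 7, so n ≡ 7 (mod 14).

Both directions hold.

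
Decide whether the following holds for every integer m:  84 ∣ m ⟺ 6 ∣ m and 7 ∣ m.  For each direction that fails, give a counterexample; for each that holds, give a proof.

The forward direction holds; the converse fails.

[⇒] If 84 ∣ m, write m = 84q. Since 84 = 14·6, m = 6·(14q), so 6 ∣ m; and since 84 = 12·7, m = 7·(12q), so 7 ∣ m.

[⇐] This fails: take m = 42. Both 6 ∣ 42 and 7 ∣ 42, yet 42 is not a multiple of 84 (since 42 = 0·84 + 42), so 84 ∤ 42.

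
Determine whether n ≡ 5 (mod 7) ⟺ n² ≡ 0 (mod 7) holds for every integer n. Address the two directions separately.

(→) This fails: take n = 5. Then 5 ≡ 5 (mod 7), but 5² = 25 ≡ 4 (mod 7), not 0.

(←) This fails: take n = 0. Then 0² = 0 ≡ 0 (mod 7), yet 0 ≡ 0 (mod 7), not 5.

Neither direction holds.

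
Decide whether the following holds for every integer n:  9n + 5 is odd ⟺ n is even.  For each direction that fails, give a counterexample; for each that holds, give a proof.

(←) Suppose n is even; write n = 2j. Then 9n + 5 = 9·(2j) + 5 = 2·9j + 5, which is odd.

(→) Suppose 9n + 5 is odd. Since 9 is odd, 9n and n have the same parity, so 9n + 5 ≡ n + 5 (mod 2). As 5 is odd, 9n + 5 is odd exactly when n is even. Thus n is even.

Both directions hold.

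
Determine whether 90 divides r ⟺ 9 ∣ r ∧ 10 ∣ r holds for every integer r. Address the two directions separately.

(→) If 90 ∣ r, write r = 90q. Since 90 = 10·9, r = 9·(10q), so 9 ∣ r; and since 90 = 9·10, r = 10·(9q), so 10 ∣ r.

(←) Suppose 9 ∣ r and 10 ∣ r. Any common multiple of 9 and 10 is a multiple of their lcm; here gcd(9, 10) = 1, so lcm(9, 10) = 9·10 = 90, so 90 ∣ r.

Both directions hold.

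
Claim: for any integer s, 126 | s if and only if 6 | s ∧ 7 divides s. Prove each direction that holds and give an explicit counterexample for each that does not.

(⟸) This fails: take s = 42. Both 6 ∣ 42 and 7 ∣ 42, yet 42 is not a multiple of 126 (since 42 = 0·126 + 42), so 126 ∤ 42.

(⟹) If 126 ∣ s, write s = 126q. Since 126 = 21·6, s = 6·(21q), so 6 ∣ s; and since 126 = 18·7, s = 7·(18q), so 7 ∣ s.

Only the forward implication holds.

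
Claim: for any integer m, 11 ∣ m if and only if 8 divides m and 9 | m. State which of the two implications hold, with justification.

(⇒) This fails: take m = 11. Certainly 11 ∣ 11, but 8 ∤ 11.

(⇐) This fails: take m = 72. Both 8 ∣ 72 and 9 ∣ 72, yet 72 is not a multiple of 11 (since 72 = 6·11 + 6), so 11 ∤ 72.

Both directions fail.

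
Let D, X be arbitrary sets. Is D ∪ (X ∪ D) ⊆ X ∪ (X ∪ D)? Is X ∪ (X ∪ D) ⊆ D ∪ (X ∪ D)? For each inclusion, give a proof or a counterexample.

Both inclusions hold; the sets are equal.

(⊇) Let x ∈ X ∪ (X ∪ D). Then either x ∈ D and x ∉ X; or x ∈ X and x ∉ D; or x ∈ D ∩ X. In each case x ∈ D ∪ (X ∪ D), so X ∪ (X ∪ D) ⊆ D ∪ (X ∪ D).

(⊆) Let x ∈ D ∪ (X ∪ D). Then either x ∈ D and x ∉ X; or x ∈ X and x ∉ D; or x ∈ D ∩ X. In each case x ∈ X ∪ (X ∪ D), so D ∪ (X ∪ D) ⊆ X ∪ (X ∪ D).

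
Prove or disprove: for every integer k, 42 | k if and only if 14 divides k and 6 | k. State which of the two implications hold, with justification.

(⇒) If 42 ∣ k, write k = 42q. Since 42 = 3·14, k = 14·(3q), so 14 ∣ k; and since 42 = 7·6, k = 6·(7q), so 6 ∣ k.

(⇐) Suppose 14 ∣ k and 6 ∣ k. Any common multiple of 14 and 6 is a multiple of their lcm; here lcm(14, 6) = 14·6/gcd(14, 6) = 84/2 = 42, so 42 ∣ k.

Equivalent; both directions hold.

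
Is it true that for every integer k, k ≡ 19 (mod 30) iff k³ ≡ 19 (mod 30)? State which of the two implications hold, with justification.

The biconditional holds.

Converse. Suppose k³ ≡ 19 (mod 30). The only residue r in {0, …, 29} with r³ ≡ 19 (mod 30) is r = 19, so k ≡ 19 (mod 30).

Forward direction. Suppose k ≡ 19 (mod 30). Write k = 30j + 19. Then (30j + 19)³ = 27000j³ + 51300j² + 32490j + 6859 = 30(900j³ + 1710j² + 1083j + 228) + 19, so k³ ≡ 19 (mod 30).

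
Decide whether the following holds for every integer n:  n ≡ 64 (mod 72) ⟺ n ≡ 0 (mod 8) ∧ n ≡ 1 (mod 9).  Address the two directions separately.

Equivalent; both directions hold.

(⇒) Suppose n ≡ 64 (mod 72); write n = 72j + 64. Since 8 ∣ 72, reducing mod 8 gives n ≡ 64 ≡ 0 (mod 8); since 9 ∣ 72, reducing mod 9 gives n ≡ 64 ≡ 1 (mod 9).

(⇐) Conversely, if n ≡ 0 (mod 8) and n ≡ 1 (mod 9), then by the Chinese remainder theorem n ≡ 64 (mod 72). This is exactly n ≡ 64 (mod 72).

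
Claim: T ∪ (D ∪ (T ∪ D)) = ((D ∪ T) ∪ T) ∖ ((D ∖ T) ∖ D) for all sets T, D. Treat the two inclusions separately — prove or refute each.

(⊆) Let x ∈ T ∪ (D ∪ (T ∪ D)). Then either x ∈ T and x ∉ D; or x ∈ D and x ∉ T; or x ∈ T ∩ D. In each case x ∈ ((D ∪ T) ∪ T) ∖ ((D ∖ T) ∖ D), so T ∪ (D ∪ (T ∪ D)) ⊆ ((D ∪ T) ∪ T) ∖ ((D ∖ T) ∖ D).

(⊇) Let x ∈ ((D ∪ T) ∪ T) ∖ ((D ∖ T) ∖ D). Then either x ∈ T and x ∉ D; or x ∈ D and x ∉ T; or x ∈ T ∩ D. In each case x ∈ T ∪ (D ∪ (T ∪ D)), so ((D ∪ T) ∪ T) ∖ ((D ∖ T) ∖ D) ⊆ T ∪ (D ∪ (T ∪ D)).

Both inclusions hold.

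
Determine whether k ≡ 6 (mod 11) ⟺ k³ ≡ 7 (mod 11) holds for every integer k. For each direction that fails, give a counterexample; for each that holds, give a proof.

(⇒) Suppose k ≡ 6 (mod 11). Write k = 11j + 6. Then (11j + 6)³ = 1331j³ + 2178j² + 1188j + 216 = 11(121j³ + 198j² + 108j + 19) + 7, so k³ ≡ 7 (mod 11).

(⇐) Conversely, suppose k³ ≡ 7 (mod 11). The only residue r in {0, …, 10} with r³ ≡ 7 (mod 11) is r = 6, so k ≡ 6 (mod 11).

Equivalent; both directions hold.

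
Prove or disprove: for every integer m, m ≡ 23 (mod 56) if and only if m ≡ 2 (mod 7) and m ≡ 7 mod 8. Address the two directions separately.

Both implications hold.

Forward direction. Suppose m ≡ 23 (mod 56); write m = 56j + 23. Since 7 ∣ 56, reducing mod 7 gives m ≡ 23 ≡ 2 (mod 7); since 8 ∣ 56, reducing mod 8 gives m ≡ 23 ≡ 7 (mod 8).

Converse. If m ≡ 2 (mod 7) and m ≡ 7 (mod 8), then by the Chinese remainder theorem m ≡ 23 (mod 56). This is exactly m ≡ 23 (mod 56).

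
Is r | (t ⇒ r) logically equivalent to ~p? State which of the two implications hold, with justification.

(⇒) fails and (⇐) fails.

(→) This fails. Under p = T, t = F, r = F, the left side is true but the right side is false.

(←) This fails. Under p = F, t = T, r = F, the left side is false but the right side is true.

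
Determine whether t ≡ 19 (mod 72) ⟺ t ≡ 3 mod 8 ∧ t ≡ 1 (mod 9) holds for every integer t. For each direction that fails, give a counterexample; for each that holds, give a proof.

The biconditional holds.

(⇒) Suppose t ≡ 19 (mod 72); write t = 72j + 19. Since 8 ∣ 72, reducing mod 8 gives t ≡ 19 ≡ 3 (mod 8); since 9 ∣ 72, reducing mod 9 gives t ≡ 19 ≡ 1 (mod 9).

(⇐) Conversely, if t ≡ 3 (mod 8) and t ≡ 1 (mod 9), then by the Chinese remainder theorem t ≡ 19 (mod 72). This is exactly t ≡ 19 (mod 72).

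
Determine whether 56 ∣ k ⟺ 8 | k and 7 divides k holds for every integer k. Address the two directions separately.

Both implications hold.

(⟹) If 56 ∣ k, write k = 56q. Since 56 = 7·8, k = 8·(7q), so 8 ∣ k; and since 56 = 8·7, k = 7·(8q), so 7 ∣ k.

(⟸) Suppose 8 ∣ k and 7 ∣ k. Any common multiple of 8 and 7 is a multiple of their lcm; here gcd(8, 7) = 1, so lcm(8, 7) = 8·7 = 56, so 56 ∣ k.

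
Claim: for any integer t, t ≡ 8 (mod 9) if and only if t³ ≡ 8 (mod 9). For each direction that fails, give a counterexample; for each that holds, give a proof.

(⇒) Suppose t ≡ 8 (mod 9). Write t = 9j + 8. Then (9j + 8)³ = 729j³ + 1944j² + 1728j + 512 = 9(81j³ + 216j² + 192j + 56) + 8, so t³ ≡ 8 (mod 9).

(⇐) This fails: take t = 2. Then 2³ = 8 ≡ 8 (mod 9), yet 2 ≡ 2 (mod 9), not 8.

Only the forward implication holds.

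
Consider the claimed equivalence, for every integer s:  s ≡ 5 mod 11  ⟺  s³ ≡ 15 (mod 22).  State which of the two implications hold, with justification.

Only the reverse direction holds.

(←) The residues r modulo 22 with r³ ≡ 15 (mod 22) are exactly {5}, and each is ≡ 5 (mod 11).

(→) This fails: take s = 16. Then 16 ≡ 5 (mod 11), but 16³ = 4096 ≡ 4 (mod 22), not 15.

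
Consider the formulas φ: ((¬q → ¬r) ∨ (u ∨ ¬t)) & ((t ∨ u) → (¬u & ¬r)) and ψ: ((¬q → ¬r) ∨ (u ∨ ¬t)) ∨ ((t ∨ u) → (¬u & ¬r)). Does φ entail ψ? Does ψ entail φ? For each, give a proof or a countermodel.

Only the forward direction holds.

(⟹) Assume the antecedent. If t is true, the antecedent forces (u = F, t = T, q = F, r = F) or (u = F, t = T, q = T, r = F), and the consequent holds there. If t is false, the consequent reduces to true regardless of the other variables. Either way the consequent holds.

(⟸) This fails. Under u = T, t = F, q = F, r = F, the left side is false but the right side is true.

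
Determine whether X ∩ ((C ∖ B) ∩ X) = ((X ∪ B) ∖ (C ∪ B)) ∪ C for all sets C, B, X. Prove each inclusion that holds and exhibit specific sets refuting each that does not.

Reverse inclusion. This inclusion fails. Take C = {1}, B = ∅, X = ∅; then 1 ∈ ((X ∪ B) ∖ (C ∪ B)) ∪ C but 1 ∉ X ∩ ((C ∖ B) ∩ X).

Forward inclusion. Let x ∈ X ∩ ((C ∖ B) ∩ X). Then x ∈ C ∩ X and x ∉ B, from which x ∈ ((X ∪ B) ∖ (C ∪ B)) ∪ C.

(⊆) holds; (⊇) fails.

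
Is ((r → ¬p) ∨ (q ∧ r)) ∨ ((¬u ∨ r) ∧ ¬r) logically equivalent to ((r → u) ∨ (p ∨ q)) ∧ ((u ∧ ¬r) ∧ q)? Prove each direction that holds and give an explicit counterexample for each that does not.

(→) This fails. Under r = F, u = F, q = F, p = F, the left side is true but the right side is false.

(←) Assume the antecedent. If r is true, the antecedent cannot hold. If r is false, the consequent reduces to true regardless of the other variables. Either way the consequent holds.

Only the reverse direction holds.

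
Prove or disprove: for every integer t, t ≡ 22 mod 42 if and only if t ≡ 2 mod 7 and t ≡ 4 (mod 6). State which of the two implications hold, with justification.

(⇒) fails and (⇐) fails.

(→) This fails: t = 22 gives 22 ≡ 22 (mod 42) but 22 ≡ 1 (mod 7), so the conjunction on the right does not hold.

(←) This fails: t = 16 satisfies both congruences on the right (16 ≡ 2 mod 7 and 16 ≡ 4 mod 6) yet 16 ≡ 16 (mod 42), not 22.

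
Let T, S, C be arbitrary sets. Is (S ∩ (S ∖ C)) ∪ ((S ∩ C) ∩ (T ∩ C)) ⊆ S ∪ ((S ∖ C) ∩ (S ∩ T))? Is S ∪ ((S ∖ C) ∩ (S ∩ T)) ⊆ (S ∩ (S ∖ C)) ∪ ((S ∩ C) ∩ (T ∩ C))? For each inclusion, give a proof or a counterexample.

(⟹) Let x ∈ (S ∩ (S ∖ C)) ∪ ((S ∩ C) ∩ (T ∩ C)). Then either x ∈ S and x ∉ T, C; or x ∈ T ∩ S and x ∉ C; or x ∈ T ∩ S ∩ C. In each case x ∈ S ∪ ((S ∖ C) ∩ (S ∩ T)), so (S ∩ (S ∖ C)) ∪ ((S ∩ C) ∩ (T ∩ C)) ⊆ S ∪ ((S ∖ C) ∩ (S ∩ T)).

(⟸) This inclusion fails. Take T = ∅, S = {1}, C = {1}; then 1 ∈ S ∪ ((S ∖ C) ∩ (S ∩ T)) but 1 ∉ (S ∩ (S ∖ C)) ∪ ((S ∩ C) ∩ (T ∩ C)).

(⊆) holds; (⊇) fails.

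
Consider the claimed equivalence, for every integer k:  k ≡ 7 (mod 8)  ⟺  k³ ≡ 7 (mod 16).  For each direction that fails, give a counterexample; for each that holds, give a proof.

Only the converse holds.

(⇒) This fails: take k = 15. Then 15 ≡ 7 (mod 8), but 15³ = 3375 ≡ 15 (mod 16), not 7.

(⇐) Conversely, the residues r modulo 16 with r³ ≡ 7 (mod 16) are exactly {7}, and each is ≡ 7 (mod 8).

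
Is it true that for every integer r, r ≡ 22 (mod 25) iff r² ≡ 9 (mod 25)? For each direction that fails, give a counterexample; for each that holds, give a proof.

(→) Suppose r ≡ 22 (mod 25). Write r = 25j + 22. Then (25j + 22)² = 625j² + 1100j + 484 = 25(25j² + 44j + 19) + 9, so r² ≡ 9 (mod 25).

(←) This fails: take r = 3. Then 3² = 9 ≡ 9 (mod 25), yet 3 ≡ 3 (mod 25), not 22.

Only the forward implication holds.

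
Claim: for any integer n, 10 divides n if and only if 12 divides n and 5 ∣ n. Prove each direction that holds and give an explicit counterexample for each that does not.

The forward direction fails; the converse holds.

Forward direction. This fails: take n = 10. Certainly 10 ∣ 10, but 12 ∤ 10.

Converse. Suppose 12 ∣ n and 5 ∣ n. Any common multiple of 12 and 5 is a multiple of their lcm; here gcd(12, 5) = 1, so lcm(12, 5) = 12·5 = 60, so 60 ∣ n. Since 10 ∣ 60, it follows that 10 ∣ n.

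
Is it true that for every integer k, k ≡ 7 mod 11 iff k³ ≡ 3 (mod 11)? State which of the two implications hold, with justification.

Neither direction holds.

[⇒] This fails: take k = 7. Then 7 ≡ 7 (mod 11), but 7³ = 343 ≡ 2 (mod 11), not 3.

[⇐] This fails: take k = 9. Then 9³ = 729 ≡ 3 (mod 11), yet 9 ≡ 9 (mod 11), not 7.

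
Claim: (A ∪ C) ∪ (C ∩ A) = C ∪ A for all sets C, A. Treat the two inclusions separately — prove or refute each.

Both inclusions hold.

(⊆) Let x ∈ (A ∪ C) ∪ (C ∩ A). Then either x ∈ C and x ∉ A; or x ∈ A and x ∉ C; or x ∈ C ∩ A. In each case x ∈ C ∪ A, so (A ∪ C) ∪ (C ∩ A) ⊆ C ∪ A.

(⊇) Let x ∈ C ∪ A. Then either x ∈ C and x ∉ A; or x ∈ A and x ∉ C; or x ∈ C ∩ A. In each case x ∈ (A ∪ C) ∪ (C ∩ A), so C ∪ A ⊆ (A ∪ C) ∪ (C ∩ A).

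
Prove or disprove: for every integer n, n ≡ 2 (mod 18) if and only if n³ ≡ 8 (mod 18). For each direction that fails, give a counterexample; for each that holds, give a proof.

(⇒) holds; (⇐) fails.

(←) This fails: take n = 8. Then 8³ = 512 ≡ 8 (mod 18), yet 8 ≡ 8 (mod 18), not 2.

(→) Suppose n ≡ 2 (mod 18). Write n = 18j + 2. Then (18j + 2)³ = 5832j³ + 1944j² + 216j + 8 = 18(324j³ + 108j² + 12j) + 8, so n³ ≡ 8 (mod 18).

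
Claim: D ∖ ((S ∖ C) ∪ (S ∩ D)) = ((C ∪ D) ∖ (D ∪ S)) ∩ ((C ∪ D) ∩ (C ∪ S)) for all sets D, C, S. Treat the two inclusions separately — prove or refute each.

Both inclusions fail.

(⊆) This inclusion fails. Take D = {1}, C = ∅, S = ∅; then 1 ∈ D ∖ ((S ∖ C) ∪ (S ∩ D)) but 1 ∉ ((C ∪ D) ∖ (D ∪ S)) ∩ ((C ∪ D) ∩ (C ∪ S)).

(⊇) This inclusion fails. Take D = ∅, C = {1}, S = ∅; then 1 ∈ ((C ∪ D) ∖ (D ∪ S)) ∩ ((C ∪ D) ∩ (C ∪ S)) but 1 ∉ D ∖ ((S ∖ C) ∪ (S ∩ D)).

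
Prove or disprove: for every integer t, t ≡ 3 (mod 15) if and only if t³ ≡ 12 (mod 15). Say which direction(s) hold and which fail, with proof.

(⇒) Suppose t ≡ 3 (mod 15). Write t = 15j + 3. Then (15j + 3)³ = 3375j³ + 2025j² + 405j + 27 = 15(225j³ + 135j² + 27j + 1) + 12, so t³ ≡ 12 (mod 15).

(⇐) Conversely, suppose t³ ≡ 12 (mod 15). The only residue r in {0, …, 14} with r³ ≡ 12 (mod 15) is r = 3, so t ≡ 3 (mod 15).

Both directions hold.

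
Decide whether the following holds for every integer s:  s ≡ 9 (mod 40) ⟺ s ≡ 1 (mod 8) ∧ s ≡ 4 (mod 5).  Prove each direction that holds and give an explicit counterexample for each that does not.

(⟸) If s ≡ 1 (mod 8) and s ≡ 4 (mod 5), then by the Chinese remainder theorem s ≡ 9 (mod 40). This is exactly s ≡ 9 (mod 40).

(⟹) Suppose s ≡ 9 (mod 40); write s = 40j + 9. Since 8 ∣ 40, reducing mod 8 gives s ≡ 9 ≡ 1 (mod 8); since 5 ∣ 40, reducing mod 5 gives s ≡ 9 ≡ 4 (mod 5).

Both directions hold; the statement is true.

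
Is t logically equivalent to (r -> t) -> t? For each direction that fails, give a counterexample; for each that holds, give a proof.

Only the forward implication holds.

(⟸) This fails. Under t = F, r = T, the left side is false but the right side is true.

(⟹) Assume the antecedent. If t is true, (r -> t) -> t reduces to true regardless of the other variables. If t is false, the antecedent cannot hold. Either way (r -> t) -> t holds.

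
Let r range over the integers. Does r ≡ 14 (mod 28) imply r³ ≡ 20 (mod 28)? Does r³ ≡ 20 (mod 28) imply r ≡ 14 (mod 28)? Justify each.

Forward direction. This fails: take r = 14. Then 14 ≡ 14 (mod 28), but 14³ = 2744 ≡ 0 (mod 28), not 20.

Converse. This fails: take r = 6. Then 6³ = 216 ≡ 20 (mod 28), yet 6 ≡ 6 (mod 28), not 14.

Both directions fail.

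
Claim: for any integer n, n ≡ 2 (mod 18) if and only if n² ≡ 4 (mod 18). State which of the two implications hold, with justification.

Only the forward direction holds.

(⟹) Suppose n ≡ 2 (mod 18). Write n = 18j + 2. Then (18j + 2)² = 324j² + 72j + 4 = 18(18j² + 4j) + 4, so n² ≡ 4 (mod 18).

(⟸) This fails: take n = 16. Then 16² = 256 ≡ 4 (mod 18), yet 16 ≡ 16 (mod 18), not 2.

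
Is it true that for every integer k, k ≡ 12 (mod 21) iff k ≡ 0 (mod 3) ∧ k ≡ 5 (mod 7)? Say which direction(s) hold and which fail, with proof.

(⟹) Suppose k ≡ 12 (mod 21); write k = 21j + 12. Since 3 ∣ 21, reducing mod 3 gives k ≡ 12 ≡ 0 (mod 3); since 7 ∣ 21, reducing mod 7 gives k ≡ 12 ≡ 5 (mod 7).

(⟸) Conversely, if k ≡ 0 (mod 3) and k ≡ 5 (mod 7), then by the Chinese remainder theorem k ≡ 12 (mod 21). This is exactly k ≡ 12 (mod 21).

Both implications hold.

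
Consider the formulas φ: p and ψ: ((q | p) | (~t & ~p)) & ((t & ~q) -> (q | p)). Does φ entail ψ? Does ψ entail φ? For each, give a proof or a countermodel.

(⇒) Assume the antecedent. If t is true, the antecedent forces (t = T, q = F, p = T) or (t = T, q = T, p = T), and the consequent holds there. If t is false, the consequent reduces to true regardless of the other variables. Either way the consequent holds.

(⇐) This fails. Under t = F, q = F, p = F, the left side is false but the right side is true.

Only the forward direction holds.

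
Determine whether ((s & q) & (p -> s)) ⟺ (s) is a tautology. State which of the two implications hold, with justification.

Not equivalent: only (⇒) holds.

[⇒] Assume the antecedent. If q is true, the antecedent forces (q = T, p = F, s = T) or (q = T, p = T, s = T), and s holds there. If q is false, the antecedent cannot hold. Either way s holds.

[⇐] This fails. Under q = F, p = F, s = T, the left side is false but the right side is true.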